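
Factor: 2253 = 3^1*751^1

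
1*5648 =5648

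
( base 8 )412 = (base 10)266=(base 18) EE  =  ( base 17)fb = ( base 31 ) 8i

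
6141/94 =6141/94 = 65.33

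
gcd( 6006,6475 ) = 7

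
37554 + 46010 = 83564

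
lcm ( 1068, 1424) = 4272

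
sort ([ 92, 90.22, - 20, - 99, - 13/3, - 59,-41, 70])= [-99 , - 59,-41, - 20, - 13/3 , 70,90.22,92 ]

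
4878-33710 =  - 28832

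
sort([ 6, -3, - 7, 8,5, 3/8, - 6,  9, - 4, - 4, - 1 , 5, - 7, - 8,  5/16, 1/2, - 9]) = [ - 9,-8, - 7, - 7, - 6,-4, - 4, - 3, - 1, 5/16, 3/8, 1/2, 5, 5, 6, 8, 9 ] 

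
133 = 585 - 452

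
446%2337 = 446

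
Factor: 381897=3^2  *42433^1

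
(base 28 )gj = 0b111010011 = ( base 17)1a8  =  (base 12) 32b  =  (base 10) 467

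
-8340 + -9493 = - 17833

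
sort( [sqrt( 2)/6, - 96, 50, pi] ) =[ -96, sqrt(2)/6,pi,50 ]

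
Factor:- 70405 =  - 5^1*14081^1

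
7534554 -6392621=1141933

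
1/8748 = 1/8748  =  0.00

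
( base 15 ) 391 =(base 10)811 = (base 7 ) 2236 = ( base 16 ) 32B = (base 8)1453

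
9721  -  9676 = 45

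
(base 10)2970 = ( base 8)5632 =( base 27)420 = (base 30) 390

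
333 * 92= 30636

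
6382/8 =797 + 3/4 = 797.75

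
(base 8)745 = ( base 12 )345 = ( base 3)122222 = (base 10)485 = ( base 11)401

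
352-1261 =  - 909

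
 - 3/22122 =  - 1/7374=- 0.00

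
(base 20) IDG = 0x1D34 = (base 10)7476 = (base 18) 1516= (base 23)e31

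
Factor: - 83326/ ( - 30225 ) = 2^1*3^( - 1)*5^( - 2)*13^( - 1 ) * 31^(- 1) * 61^1*683^1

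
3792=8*474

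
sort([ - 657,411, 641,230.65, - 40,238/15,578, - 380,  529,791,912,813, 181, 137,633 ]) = [ - 657, - 380, - 40, 238/15,137,181,230.65,411,529,578,633, 641,791,813,912]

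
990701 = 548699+442002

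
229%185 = 44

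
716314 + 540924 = 1257238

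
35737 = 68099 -32362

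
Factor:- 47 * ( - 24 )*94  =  2^4 * 3^1 * 47^2 =106032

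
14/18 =7/9 = 0.78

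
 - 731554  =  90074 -821628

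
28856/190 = 151 + 83/95 = 151.87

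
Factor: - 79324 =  - 2^2  *  7^1*2833^1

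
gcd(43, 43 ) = 43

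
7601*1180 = 8969180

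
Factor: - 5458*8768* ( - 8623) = 412660080512 = 2^7*137^1*2729^1*8623^1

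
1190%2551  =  1190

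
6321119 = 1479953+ 4841166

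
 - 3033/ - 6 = 1011/2 = 505.50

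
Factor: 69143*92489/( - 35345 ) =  - 6394966927/35345 = - 5^( - 1 )*7069^ ( - 1)  *  69143^1*92489^1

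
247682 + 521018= 768700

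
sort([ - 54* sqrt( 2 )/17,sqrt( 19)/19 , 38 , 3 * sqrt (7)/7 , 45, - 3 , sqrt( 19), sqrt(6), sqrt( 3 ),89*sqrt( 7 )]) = [ - 54*sqrt(2)/17 , - 3,  sqrt( 19) /19,3*sqrt(7 )/7 , sqrt( 3), sqrt(6), sqrt( 19),38, 45 , 89*sqrt( 7)]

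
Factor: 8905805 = 5^1*463^1*3847^1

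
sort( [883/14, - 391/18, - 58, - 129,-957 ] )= [- 957, - 129, - 58, - 391/18,883/14] 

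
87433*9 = 786897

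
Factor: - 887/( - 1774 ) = 1/2 = 2^( - 1 ) 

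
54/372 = 9/62 = 0.15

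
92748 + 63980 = 156728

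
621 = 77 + 544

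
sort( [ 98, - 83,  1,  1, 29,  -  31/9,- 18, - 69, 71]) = [-83,  -  69,-18,-31/9 , 1, 1,29, 71, 98]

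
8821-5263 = 3558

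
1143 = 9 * 127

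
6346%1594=1564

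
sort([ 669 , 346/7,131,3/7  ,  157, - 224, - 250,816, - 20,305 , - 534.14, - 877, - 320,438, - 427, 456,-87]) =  [ - 877, - 534.14, - 427, - 320  , - 250, - 224, - 87 , - 20,3/7 , 346/7,131, 157,305 , 438 , 456, 669 , 816 ] 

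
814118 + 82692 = 896810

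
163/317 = 163/317 = 0.51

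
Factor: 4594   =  2^1*2297^1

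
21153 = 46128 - 24975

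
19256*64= 1232384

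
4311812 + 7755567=12067379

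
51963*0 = 0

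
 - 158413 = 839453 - 997866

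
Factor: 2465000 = 2^3*5^4*17^1*29^1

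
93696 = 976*96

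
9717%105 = 57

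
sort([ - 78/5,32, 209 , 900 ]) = [ - 78/5,32,209, 900] 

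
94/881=94/881 = 0.11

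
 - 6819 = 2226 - 9045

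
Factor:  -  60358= - 2^1*103^1*293^1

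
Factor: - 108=-2^2*3^3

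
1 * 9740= 9740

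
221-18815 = -18594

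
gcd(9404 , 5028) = 4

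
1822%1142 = 680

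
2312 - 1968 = 344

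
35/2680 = 7/536=0.01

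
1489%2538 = 1489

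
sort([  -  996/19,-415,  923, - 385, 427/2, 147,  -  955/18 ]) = [ - 415, - 385 ,  -  955/18,-996/19,  147,427/2, 923 ]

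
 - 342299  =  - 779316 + 437017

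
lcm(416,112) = 2912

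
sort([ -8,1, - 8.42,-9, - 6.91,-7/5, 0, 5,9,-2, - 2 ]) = [ - 9, - 8.42, - 8, - 6.91,-2,-2,-7/5, 0, 1, 5, 9 ]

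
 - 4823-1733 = -6556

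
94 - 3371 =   -  3277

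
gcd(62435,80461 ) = 1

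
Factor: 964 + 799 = 1763 = 41^1*  43^1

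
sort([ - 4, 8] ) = [ - 4,8 ]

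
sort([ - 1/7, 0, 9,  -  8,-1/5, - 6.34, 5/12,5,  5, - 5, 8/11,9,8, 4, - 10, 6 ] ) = [-10, - 8, - 6.34,-5, - 1/5, - 1/7  ,  0,5/12, 8/11, 4, 5,5, 6, 8, 9,  9 ]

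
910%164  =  90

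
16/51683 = 16/51683 = 0.00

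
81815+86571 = 168386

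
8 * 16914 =135312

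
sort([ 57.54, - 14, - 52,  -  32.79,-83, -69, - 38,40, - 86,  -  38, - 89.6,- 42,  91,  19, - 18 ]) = [-89.6, - 86, - 83,- 69,-52, -42, - 38, - 38, - 32.79, - 18 , - 14,  19,40,57.54  ,  91]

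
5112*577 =2949624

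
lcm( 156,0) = 0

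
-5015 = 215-5230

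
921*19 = 17499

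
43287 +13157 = 56444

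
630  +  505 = 1135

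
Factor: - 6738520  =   - 2^3*5^1 *168463^1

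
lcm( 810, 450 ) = 4050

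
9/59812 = 9/59812 = 0.00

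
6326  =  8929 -2603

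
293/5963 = 293/5963 = 0.05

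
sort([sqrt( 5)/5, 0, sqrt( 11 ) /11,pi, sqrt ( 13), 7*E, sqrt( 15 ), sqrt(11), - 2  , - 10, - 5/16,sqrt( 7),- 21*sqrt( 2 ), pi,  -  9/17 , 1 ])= [ - 21*sqrt( 2),-10,  -  2, - 9/17, - 5/16,  0,  sqrt( 11 )/11 , sqrt( 5)/5, 1, sqrt( 7), pi, pi,sqrt(11), sqrt( 13) , sqrt (15),  7*E ]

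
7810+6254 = 14064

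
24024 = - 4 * (- 6006 )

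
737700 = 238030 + 499670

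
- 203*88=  - 17864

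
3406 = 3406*1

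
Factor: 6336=2^6*3^2*11^1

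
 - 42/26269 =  - 1  +  26227/26269 = - 0.00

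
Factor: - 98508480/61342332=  - 8209040/5111861 = - 2^4*5^1*7^1*47^( - 1)*61^( - 1)*107^1*  137^1*1783^( - 1 ) 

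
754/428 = 1 + 163/214= 1.76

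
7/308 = 1/44=0.02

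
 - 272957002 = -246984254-25972748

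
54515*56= 3052840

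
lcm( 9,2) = 18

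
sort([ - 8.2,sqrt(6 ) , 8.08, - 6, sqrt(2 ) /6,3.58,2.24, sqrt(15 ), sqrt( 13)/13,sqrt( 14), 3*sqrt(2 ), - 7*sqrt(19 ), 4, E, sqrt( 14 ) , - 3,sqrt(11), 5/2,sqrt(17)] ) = [- 7*sqrt(19 ), - 8.2,-6, - 3, sqrt(2)/6,sqrt( 13)/13,2.24,  sqrt(6 ),5/2, E , sqrt( 11), 3.58, sqrt(14 ), sqrt ( 14), sqrt(15 ), 4, sqrt( 17),3*sqrt(2), 8.08]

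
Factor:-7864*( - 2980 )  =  2^5*5^1  *149^1 * 983^1=23434720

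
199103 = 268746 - 69643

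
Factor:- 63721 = - 7^1*9103^1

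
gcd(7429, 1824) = 19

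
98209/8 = 98209/8 = 12276.12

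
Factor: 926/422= 463/211=211^( -1) * 463^1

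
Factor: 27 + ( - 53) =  - 2^1*13^1=-  26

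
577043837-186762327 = 390281510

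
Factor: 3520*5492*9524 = 2^10*5^1 * 11^1*1373^1*2381^1 = 184116444160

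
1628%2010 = 1628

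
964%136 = 12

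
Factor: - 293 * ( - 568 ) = 2^3*71^1*293^1  =  166424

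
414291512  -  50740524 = 363550988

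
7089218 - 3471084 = 3618134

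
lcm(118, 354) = 354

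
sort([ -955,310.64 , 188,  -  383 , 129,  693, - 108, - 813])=[-955, - 813, - 383 , - 108, 129,188,310.64, 693]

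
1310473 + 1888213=3198686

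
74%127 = 74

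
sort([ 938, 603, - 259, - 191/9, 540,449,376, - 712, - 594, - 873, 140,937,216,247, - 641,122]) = [ - 873,- 712,- 641,  -  594 , - 259, - 191/9,122,  140, 216, 247,  376,449, 540, 603, 937, 938]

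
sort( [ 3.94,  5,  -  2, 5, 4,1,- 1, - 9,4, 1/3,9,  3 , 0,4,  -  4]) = [-9,  -  4, - 2,  -  1,0, 1/3,1, 3, 3.94, 4, 4,4, 5, 5 , 9]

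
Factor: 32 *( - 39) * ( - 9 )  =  2^5*3^3  *  13^1 = 11232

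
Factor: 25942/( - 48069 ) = -2^1 *3^( - 2 )*7^ ( - 1 )*17^1 =- 34/63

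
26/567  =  26/567= 0.05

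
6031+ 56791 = 62822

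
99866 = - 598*( -167)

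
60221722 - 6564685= 53657037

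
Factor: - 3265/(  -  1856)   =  2^(  -  6)*5^1*29^( - 1)*653^1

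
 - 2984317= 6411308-9395625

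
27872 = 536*52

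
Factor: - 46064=  -  2^4*2879^1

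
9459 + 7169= 16628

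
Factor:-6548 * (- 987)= 2^2*3^1*7^1*47^1*1637^1 = 6462876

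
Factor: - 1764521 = -11^1*47^1*3413^1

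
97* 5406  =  524382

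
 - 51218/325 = - 158+132/325 = - 157.59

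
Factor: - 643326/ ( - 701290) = 321663/350645 = 3^1*5^( - 1)*19^( - 1)*179^1 * 599^1*3691^ (-1 ) 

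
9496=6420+3076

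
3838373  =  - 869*( - 4417 )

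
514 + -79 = 435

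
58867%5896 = 5803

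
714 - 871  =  -157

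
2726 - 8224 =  - 5498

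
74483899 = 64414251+10069648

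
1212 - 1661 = -449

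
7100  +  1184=8284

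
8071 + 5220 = 13291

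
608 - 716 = -108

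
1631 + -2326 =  - 695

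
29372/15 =29372/15 = 1958.13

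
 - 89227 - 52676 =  - 141903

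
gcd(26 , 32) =2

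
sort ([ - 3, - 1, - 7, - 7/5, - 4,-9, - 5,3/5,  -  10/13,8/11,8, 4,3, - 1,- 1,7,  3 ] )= [ - 9, - 7, - 5 , - 4,- 3, - 7/5 ,-1, - 1, - 1,-10/13 , 3/5,8/11, 3,3,4, 7,8]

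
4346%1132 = 950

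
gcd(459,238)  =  17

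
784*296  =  232064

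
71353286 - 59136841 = 12216445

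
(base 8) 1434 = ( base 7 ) 2215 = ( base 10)796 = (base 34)NE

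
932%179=37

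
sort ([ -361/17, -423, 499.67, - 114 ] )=[ - 423,-114, - 361/17,499.67 ] 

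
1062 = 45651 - 44589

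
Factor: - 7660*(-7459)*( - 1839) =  - 2^2*3^1*5^1 * 383^1*613^1*7459^1 = - 105072993660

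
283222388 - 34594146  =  248628242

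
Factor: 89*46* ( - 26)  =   - 2^2 *13^1*23^1*89^1 = -106444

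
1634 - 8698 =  - 7064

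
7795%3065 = 1665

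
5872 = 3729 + 2143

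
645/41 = 15 + 30/41 = 15.73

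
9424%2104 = 1008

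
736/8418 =16/183 = 0.09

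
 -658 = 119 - 777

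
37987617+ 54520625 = 92508242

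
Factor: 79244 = 2^2*11^1*1801^1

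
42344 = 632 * 67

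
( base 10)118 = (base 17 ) 6G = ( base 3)11101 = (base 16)76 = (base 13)91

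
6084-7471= - 1387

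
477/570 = 159/190=0.84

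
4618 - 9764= - 5146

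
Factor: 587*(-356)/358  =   - 104486/179 =-  2^1*89^1 * 179^ ( - 1 ) *587^1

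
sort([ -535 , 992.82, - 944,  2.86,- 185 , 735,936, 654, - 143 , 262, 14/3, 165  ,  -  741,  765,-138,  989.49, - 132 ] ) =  [-944 , - 741,-535,-185, - 143,-138, - 132,2.86, 14/3,165, 262,654,735,  765 , 936, 989.49,992.82 ]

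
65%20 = 5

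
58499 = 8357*7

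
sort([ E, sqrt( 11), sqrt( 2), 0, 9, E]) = [0, sqrt (2 ), E,E, sqrt( 11 ), 9]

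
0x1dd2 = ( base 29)927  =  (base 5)221014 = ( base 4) 1313102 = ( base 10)7634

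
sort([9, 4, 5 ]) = [ 4, 5, 9 ] 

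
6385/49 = 6385/49 = 130.31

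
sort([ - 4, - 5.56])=[ - 5.56, -4 ]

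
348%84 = 12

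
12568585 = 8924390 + 3644195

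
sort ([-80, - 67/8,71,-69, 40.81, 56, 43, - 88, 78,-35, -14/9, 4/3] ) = [ -88 , - 80,- 69,  -  35, - 67/8,- 14/9, 4/3,  40.81, 43,56, 71,78 ]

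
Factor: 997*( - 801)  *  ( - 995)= 794604015 = 3^2*5^1*89^1*199^1*997^1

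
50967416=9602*5308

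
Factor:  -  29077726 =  - 2^1 * 2069^1*7027^1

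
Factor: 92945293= 7^1*13277899^1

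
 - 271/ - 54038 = 271/54038 = 0.01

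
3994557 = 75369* 53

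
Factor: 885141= 3^3*32783^1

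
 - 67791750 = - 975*69530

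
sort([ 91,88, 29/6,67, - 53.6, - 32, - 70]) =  [ - 70 , - 53.6, - 32, 29/6,67 , 88, 91 ]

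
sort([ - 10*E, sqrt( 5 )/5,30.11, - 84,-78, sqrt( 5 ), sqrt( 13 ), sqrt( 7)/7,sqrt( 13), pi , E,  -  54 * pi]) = [ - 54*pi, - 84, -78,-10*E, sqrt(7 )/7, sqrt( 5 )/5, sqrt( 5 ), E, pi, sqrt( 13 ), sqrt( 13 ),30.11 ] 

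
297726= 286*1041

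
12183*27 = 328941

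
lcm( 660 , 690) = 15180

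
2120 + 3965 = 6085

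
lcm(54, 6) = 54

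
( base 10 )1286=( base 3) 1202122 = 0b10100000110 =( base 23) 29l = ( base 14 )67c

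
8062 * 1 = 8062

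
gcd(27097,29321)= 1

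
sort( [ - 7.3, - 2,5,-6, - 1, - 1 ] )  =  [-7.3,-6,-2 , - 1, - 1,5]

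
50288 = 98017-47729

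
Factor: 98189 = 7^1*13^2*83^1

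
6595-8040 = -1445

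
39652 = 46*862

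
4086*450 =1838700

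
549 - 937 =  - 388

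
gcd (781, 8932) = 11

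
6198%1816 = 750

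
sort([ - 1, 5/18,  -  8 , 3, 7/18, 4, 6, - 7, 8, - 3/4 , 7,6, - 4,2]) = [ - 8, - 7, - 4, - 1,-3/4, 5/18 , 7/18,2,3, 4, 6 , 6, 7,8]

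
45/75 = 3/5 =0.60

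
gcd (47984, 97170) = 2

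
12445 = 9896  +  2549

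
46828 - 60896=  - 14068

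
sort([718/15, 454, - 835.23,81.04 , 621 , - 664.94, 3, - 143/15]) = [ - 835.23, -664.94, - 143/15,3, 718/15, 81.04,  454,621 ] 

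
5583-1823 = 3760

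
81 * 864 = 69984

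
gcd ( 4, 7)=1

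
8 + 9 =17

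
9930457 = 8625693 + 1304764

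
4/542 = 2/271 = 0.01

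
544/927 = 544/927 = 0.59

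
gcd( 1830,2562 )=366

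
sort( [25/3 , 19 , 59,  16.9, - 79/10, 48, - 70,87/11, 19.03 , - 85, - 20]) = [ - 85,-70 , - 20 , - 79/10 , 87/11,25/3,16.9, 19, 19.03, 48,59]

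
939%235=234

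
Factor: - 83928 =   -  2^3*3^1 *13^1*269^1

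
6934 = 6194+740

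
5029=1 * 5029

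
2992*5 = 14960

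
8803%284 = 283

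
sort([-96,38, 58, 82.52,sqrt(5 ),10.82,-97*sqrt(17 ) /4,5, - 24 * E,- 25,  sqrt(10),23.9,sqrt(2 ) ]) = [-97*sqrt( 17)/4,-96,-24*E,-25, sqrt( 2 ) , sqrt( 5 ) , sqrt(10),5 , 10.82,23.9,38,58,82.52]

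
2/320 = 1/160  =  0.01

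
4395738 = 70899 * 62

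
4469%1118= 1115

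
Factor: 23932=2^2*31^1*193^1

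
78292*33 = 2583636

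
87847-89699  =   - 1852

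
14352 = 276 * 52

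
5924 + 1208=7132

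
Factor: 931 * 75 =69825 =3^1*5^2  *7^2*19^1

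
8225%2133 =1826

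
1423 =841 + 582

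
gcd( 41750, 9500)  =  250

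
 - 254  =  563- 817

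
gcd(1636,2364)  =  4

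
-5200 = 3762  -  8962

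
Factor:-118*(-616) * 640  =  46520320 = 2^11*5^1*7^1 * 11^1*59^1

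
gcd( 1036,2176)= 4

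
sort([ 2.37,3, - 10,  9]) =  [-10, 2.37,3, 9]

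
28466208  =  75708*376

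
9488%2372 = 0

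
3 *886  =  2658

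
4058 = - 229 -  - 4287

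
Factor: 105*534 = 2^1* 3^2*5^1 * 7^1* 89^1 = 56070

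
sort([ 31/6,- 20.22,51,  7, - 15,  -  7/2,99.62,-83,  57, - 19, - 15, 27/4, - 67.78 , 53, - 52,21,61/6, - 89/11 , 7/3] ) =[ - 83, - 67.78, - 52,-20.22, - 19,  -  15, - 15, - 89/11, - 7/2 , 7/3, 31/6,27/4,  7,61/6,21, 51, 53, 57 , 99.62] 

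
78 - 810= - 732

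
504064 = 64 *7876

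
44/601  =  44/601 = 0.07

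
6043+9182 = 15225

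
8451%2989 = 2473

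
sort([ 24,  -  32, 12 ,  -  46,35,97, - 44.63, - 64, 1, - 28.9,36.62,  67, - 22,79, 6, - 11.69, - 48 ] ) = [ - 64, - 48, - 46, - 44.63,  -  32, - 28.9, - 22,  -  11.69, 1,6, 12,24,  35 , 36.62, 67,  79,  97 ]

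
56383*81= 4567023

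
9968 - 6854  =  3114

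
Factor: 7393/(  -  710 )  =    -  2^( - 1)*5^( - 1)*71^( - 1)* 7393^1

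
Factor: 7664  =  2^4 * 479^1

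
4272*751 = 3208272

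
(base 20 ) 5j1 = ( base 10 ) 2381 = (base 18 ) 765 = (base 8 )4515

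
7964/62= 3982/31=128.45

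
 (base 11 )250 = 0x129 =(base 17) 108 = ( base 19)FC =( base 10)297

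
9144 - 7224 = 1920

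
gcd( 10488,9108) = 276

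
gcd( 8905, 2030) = 5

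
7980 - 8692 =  - 712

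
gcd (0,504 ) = 504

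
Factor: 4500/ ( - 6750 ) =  - 2/3 = -2^1* 3^( - 1)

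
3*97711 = 293133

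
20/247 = 20/247 = 0.08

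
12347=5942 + 6405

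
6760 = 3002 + 3758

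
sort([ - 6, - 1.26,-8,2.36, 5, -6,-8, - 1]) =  [ - 8 , - 8, - 6, - 6,-1.26,  -  1, 2.36, 5 ] 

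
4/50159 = 4/50159 = 0.00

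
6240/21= 2080/7= 297.14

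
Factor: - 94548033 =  - 3^3*17^1*29^1*7103^1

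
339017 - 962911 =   -  623894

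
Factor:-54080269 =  - 54080269^1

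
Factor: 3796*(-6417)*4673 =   -  2^2*3^2*13^1*23^1*31^1*73^1*4673^1  =  -113829289236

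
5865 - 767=5098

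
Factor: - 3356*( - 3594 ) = 2^3*3^1*599^1*839^1 = 12061464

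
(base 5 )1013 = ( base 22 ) 61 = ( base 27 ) 4P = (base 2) 10000101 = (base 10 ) 133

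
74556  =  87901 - 13345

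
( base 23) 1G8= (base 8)1611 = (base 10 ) 905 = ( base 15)405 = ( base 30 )105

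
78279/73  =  1072 + 23/73 = 1072.32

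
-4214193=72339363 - 76553556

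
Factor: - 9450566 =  -2^1*4725283^1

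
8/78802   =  4/39401 = 0.00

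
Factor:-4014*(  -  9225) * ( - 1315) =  - 2^1*3^4*5^3*41^1*223^1*263^1= - 48693332250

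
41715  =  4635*9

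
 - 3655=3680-7335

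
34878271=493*70747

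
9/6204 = 3/2068 = 0.00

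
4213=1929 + 2284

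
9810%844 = 526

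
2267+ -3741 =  - 1474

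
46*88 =4048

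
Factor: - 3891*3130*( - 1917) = 23346817110 = 2^1*3^4 * 5^1*71^1*313^1*1297^1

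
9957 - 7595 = 2362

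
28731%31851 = 28731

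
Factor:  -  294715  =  -5^1 *58943^1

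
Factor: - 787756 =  - 2^2  *29^1*6791^1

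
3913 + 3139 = 7052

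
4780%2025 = 730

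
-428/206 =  - 214/103 =- 2.08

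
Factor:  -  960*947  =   - 2^6 * 3^1*5^1*947^1 = -909120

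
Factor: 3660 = 2^2*3^1*5^1 * 61^1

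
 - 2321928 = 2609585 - 4931513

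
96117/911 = 105  +  462/911 = 105.51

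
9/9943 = 9/9943= 0.00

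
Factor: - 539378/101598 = -3^( - 1) *41^ ( - 1)*653^1 =- 653/123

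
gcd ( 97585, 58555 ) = 5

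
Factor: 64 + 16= 80= 2^4*5^1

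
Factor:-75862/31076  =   - 2^( - 1 )*17^( - 1 )*83^1=- 83/34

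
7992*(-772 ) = - 6169824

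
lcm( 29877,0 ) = 0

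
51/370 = 51/370= 0.14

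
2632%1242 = 148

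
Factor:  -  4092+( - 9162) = - 13254 = -  2^1*3^1*47^2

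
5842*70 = 408940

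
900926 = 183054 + 717872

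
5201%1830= 1541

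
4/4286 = 2/2143  =  0.00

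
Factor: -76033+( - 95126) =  - 171159 = -3^1*59^1*967^1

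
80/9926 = 40/4963=0.01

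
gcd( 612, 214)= 2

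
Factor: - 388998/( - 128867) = 2^1  *3^2 *31^( - 1)*4157^( - 1)*21611^1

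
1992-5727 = - 3735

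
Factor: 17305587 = 3^2*13^1* 211^1*701^1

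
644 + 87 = 731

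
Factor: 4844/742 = 2^1*53^( - 1) * 173^1 = 346/53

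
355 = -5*(  -  71 ) 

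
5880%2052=1776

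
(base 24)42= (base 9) 118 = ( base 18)58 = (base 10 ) 98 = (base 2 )1100010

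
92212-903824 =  - 811612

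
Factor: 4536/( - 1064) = -3^4 * 19^( - 1)  =  - 81/19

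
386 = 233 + 153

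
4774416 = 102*46808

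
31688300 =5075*6244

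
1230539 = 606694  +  623845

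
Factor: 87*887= 3^1*29^1*887^1 = 77169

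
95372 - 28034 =67338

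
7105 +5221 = 12326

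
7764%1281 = 78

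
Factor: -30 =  - 2^1*3^1 * 5^1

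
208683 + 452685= 661368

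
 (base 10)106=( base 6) 254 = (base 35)31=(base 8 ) 152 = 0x6A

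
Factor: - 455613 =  - 3^1 * 151871^1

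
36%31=5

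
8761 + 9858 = 18619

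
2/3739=2/3739 = 0.00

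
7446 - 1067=6379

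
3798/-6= - 633/1 = - 633.00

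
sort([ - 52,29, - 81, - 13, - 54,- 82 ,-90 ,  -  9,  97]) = [ - 90,- 82,-81,- 54, - 52,-13,-9,29,97 ] 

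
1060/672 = 265/168 = 1.58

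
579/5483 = 579/5483 = 0.11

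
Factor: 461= 461^1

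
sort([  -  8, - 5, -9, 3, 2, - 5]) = [-9, - 8, - 5 ,-5,2, 3] 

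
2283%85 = 73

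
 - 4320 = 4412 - 8732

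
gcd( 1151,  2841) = 1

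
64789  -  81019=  - 16230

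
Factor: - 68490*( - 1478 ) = 101228220  =  2^2*3^2*5^1  *  739^1*761^1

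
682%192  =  106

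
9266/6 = 1544 +1/3 = 1544.33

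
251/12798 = 251/12798 = 0.02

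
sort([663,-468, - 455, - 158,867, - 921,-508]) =[ - 921,-508,-468,- 455, -158,663  ,  867]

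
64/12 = 16/3 = 5.33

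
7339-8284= - 945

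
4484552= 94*47708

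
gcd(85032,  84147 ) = 3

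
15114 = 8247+6867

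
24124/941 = 24124/941 = 25.64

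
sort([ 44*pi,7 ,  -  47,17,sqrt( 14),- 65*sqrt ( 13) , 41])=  [ - 65*sqrt ( 13), - 47, sqrt(14),7, 17 , 41,  44 * pi]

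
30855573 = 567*54419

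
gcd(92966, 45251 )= 1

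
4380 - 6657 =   -  2277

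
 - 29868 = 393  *( - 76)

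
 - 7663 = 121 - 7784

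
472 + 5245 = 5717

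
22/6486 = 11/3243=0.00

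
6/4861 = 6/4861 = 0.00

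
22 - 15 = 7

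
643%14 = 13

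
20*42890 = 857800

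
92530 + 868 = 93398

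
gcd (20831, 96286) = 1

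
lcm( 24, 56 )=168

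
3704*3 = 11112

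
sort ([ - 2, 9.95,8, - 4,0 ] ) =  [ - 4, - 2,0, 8,9.95] 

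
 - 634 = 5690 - 6324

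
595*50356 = 29961820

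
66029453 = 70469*937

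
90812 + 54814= 145626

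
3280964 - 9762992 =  - 6482028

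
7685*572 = 4395820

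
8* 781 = 6248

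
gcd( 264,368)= 8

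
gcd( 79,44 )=1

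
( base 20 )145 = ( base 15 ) 225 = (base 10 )485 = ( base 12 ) 345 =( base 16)1e5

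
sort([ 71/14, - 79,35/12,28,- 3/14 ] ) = [ - 79 ,- 3/14, 35/12  ,  71/14,28 ]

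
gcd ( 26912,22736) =464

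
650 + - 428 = 222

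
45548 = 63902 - 18354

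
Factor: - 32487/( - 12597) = 7^2 * 19^( - 1)  =  49/19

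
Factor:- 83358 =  - 2^1*3^2*11^1*421^1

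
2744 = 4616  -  1872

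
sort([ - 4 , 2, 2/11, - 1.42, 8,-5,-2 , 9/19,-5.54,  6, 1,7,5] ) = [-5.54 , - 5,  -  4, - 2, - 1.42,  2/11, 9/19,1, 2, 5, 6,7, 8]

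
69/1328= 69/1328 = 0.05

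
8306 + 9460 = 17766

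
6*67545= 405270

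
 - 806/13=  - 62 =- 62.00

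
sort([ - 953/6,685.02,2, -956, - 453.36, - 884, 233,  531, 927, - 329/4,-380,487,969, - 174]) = [ - 956,-884, - 453.36, - 380, - 174,-953/6, - 329/4 , 2 , 233,  487,531,  685.02,  927, 969]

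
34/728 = 17/364 = 0.05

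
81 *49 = 3969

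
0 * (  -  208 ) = 0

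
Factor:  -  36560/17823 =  - 2^4*3^(  -  1) * 5^1* 13^( - 1) =-  80/39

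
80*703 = 56240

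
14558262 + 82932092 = 97490354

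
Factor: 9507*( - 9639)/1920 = -30545991/640 = -  2^(-7)*3^4*5^ (  -  1)*7^1*17^1*3169^1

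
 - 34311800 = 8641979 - 42953779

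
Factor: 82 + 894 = 2^4*61^1 = 976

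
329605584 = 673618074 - 344012490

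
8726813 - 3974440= 4752373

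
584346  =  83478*7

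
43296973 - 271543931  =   - 228246958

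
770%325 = 120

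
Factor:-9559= - 11^2*79^1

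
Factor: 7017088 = 2^7 * 13^1*4217^1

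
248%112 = 24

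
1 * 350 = 350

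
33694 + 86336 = 120030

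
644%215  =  214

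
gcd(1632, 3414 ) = 6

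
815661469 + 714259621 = 1529921090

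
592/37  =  16= 16.00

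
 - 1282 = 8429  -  9711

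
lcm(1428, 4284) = 4284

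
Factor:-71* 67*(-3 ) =14271 =3^1*67^1* 71^1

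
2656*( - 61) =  - 162016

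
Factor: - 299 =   -  13^1 * 23^1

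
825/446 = 825/446  =  1.85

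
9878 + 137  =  10015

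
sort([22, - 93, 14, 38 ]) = [  -  93, 14,22, 38] 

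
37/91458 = 37/91458 = 0.00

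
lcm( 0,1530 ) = 0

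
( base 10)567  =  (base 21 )160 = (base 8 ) 1067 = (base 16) 237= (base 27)L0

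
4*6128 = 24512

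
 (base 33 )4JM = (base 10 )5005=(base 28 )6al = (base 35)430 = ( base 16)138D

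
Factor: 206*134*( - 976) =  - 2^6 * 61^1 * 67^1*103^1  =  - 26941504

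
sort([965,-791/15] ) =[-791/15, 965 ]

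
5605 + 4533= 10138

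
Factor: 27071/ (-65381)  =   - 11^1 * 23^1*107^1*65381^( - 1 ) 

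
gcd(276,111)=3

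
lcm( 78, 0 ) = 0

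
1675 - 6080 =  - 4405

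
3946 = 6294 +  - 2348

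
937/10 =937/10 = 93.70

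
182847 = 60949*3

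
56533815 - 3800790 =52733025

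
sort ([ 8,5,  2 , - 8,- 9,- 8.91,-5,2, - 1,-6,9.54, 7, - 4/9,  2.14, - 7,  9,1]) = [- 9 , - 8.91,-8, - 7,- 6,-5, - 1, - 4/9, 1, 2 , 2,2.14 , 5,7, 8, 9, 9.54 ]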